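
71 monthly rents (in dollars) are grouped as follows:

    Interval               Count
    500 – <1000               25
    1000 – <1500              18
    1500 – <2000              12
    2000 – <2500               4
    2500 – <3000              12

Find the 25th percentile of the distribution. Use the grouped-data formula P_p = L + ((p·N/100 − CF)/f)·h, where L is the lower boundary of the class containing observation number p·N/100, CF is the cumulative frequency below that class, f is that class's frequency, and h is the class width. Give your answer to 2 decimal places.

N = 71; target position k = 25/100 · 71 = 17.75.
Cumulative frequencies: 25, 43, 55, 59, 71.
Observation 17.75 falls in the class 500 – <1000.
L = 500, CF = 0, f = 25, h = 500.
P25 = 500 + ((17.75 − 0)/25)·500 = 500 + 355 = 855.

855.00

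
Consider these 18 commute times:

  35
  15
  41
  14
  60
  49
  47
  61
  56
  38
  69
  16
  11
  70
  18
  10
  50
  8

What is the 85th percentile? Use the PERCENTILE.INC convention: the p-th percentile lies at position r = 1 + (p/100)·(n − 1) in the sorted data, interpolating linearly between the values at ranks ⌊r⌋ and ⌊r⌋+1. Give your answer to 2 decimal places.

Sorted: 8, 10, 11, 14, 15, 16, 18, 35, 38, 41, 47, 49, 50, 56, 60, 61, 69, 70.
n = 18.
r = 1 + (85/100)·(18 − 1) = 1 + 14.45 = 15.45.
Rank 15 is 60 and rank 16 is 61.
Interpolate: 60 + 0.45·(61 − 60) = 60 + 0.45·1 = 60.45.

60.45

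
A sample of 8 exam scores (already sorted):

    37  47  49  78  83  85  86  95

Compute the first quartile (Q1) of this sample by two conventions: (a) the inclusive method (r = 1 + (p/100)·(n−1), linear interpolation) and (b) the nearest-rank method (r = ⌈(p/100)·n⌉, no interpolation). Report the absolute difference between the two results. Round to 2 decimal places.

1.50

n = 8.
(a) r = 2.75; between ranks 2 (47) and 3 (49): 48.5.
(b) the nearest-rank method: rank 2 → 47.
|48.5 − 47| = 1.5.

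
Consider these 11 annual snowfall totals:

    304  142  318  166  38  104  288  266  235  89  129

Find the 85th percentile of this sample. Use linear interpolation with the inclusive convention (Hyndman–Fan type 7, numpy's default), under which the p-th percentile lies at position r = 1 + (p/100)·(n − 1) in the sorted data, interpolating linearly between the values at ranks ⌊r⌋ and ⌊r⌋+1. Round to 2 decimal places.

Sorted: 38, 89, 104, 129, 142, 166, 235, 266, 288, 304, 318.
n = 11.
r = 1 + (85/100)·(11 − 1) = 1 + 8.5 = 9.5.
Rank 9 is 288 and rank 10 is 304.
Interpolate: 288 + 0.5·(304 − 288) = 288 + 0.5·16 = 296.

296.00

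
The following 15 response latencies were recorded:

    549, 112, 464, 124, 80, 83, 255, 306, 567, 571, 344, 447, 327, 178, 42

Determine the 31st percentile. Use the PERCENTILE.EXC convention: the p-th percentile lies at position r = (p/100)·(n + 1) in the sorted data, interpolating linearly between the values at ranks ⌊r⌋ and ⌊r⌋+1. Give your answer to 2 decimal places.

Sorted: 42, 80, 83, 112, 124, 178, 255, 306, 327, 344, 447, 464, 549, 567, 571.
n = 15.
r = (31/100)·(15 + 1) = 4.96.
Rank 4 is 112 and rank 5 is 124.
Interpolate: 112 + 0.96·(124 − 112) = 112 + 0.96·12 = 123.52.

123.52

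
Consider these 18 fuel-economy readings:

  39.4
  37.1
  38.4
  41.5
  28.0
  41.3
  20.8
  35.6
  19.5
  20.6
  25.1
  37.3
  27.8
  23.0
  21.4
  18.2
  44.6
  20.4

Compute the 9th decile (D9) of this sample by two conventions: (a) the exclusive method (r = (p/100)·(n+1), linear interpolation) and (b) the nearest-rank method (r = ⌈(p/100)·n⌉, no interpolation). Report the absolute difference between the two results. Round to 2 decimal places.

0.31

Sorted: 18.2, 19.5, 20.4, 20.6, 20.8, 21.4, 23.0, 25.1, 27.8, 28.0, 35.6, 37.1, 37.3, 38.4, 39.4, 41.3, 41.5, 44.6.
n = 18.
(a) r = 17.1; between ranks 17 (41.5) and 18 (44.6): 41.81.
(b) the nearest-rank method: rank 17 → 41.5.
|41.81 − 41.5| = 0.31.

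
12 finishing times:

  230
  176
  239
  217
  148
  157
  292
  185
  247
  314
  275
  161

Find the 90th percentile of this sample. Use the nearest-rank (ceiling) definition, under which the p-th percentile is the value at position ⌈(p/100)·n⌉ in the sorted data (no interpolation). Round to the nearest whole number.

Sorted: 148, 157, 161, 176, 185, 217, 230, 239, 247, 275, 292, 314.
n = 12.
Position = ⌈90/100 · 12⌉ = ⌈10.8⌉ = 11.
The value at rank 11 is 292.

292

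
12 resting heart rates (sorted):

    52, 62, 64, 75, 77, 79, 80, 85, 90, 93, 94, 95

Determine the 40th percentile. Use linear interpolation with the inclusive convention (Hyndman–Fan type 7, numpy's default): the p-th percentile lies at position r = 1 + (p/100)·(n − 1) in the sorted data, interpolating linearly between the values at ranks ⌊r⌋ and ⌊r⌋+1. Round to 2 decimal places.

n = 12.
r = 1 + (40/100)·(12 − 1) = 1 + 4.4 = 5.4.
Rank 5 is 77 and rank 6 is 79.
Interpolate: 77 + 0.4·(79 − 77) = 77 + 0.4·2 = 77.8.

77.80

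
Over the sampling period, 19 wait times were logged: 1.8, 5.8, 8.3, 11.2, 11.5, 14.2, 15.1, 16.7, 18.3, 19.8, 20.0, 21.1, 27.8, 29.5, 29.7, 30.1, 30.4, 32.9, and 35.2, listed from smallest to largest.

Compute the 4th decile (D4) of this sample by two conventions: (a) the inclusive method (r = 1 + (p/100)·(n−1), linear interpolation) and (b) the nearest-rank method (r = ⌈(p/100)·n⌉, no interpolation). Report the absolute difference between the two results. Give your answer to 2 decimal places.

0.32

n = 19.
(a) r = 8.2; between ranks 8 (16.7) and 9 (18.3): 17.02.
(b) the nearest-rank method: rank 8 → 16.7.
|17.02 − 16.7| = 0.32.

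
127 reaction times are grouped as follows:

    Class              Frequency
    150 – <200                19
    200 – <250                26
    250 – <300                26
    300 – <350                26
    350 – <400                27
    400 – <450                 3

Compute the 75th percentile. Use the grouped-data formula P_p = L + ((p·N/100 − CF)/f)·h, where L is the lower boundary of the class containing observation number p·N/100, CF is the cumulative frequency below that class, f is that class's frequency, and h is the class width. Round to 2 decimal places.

346.63

N = 127; target position k = 75/100 · 127 = 95.25.
Cumulative frequencies: 19, 45, 71, 97, 124, 127.
Observation 95.25 falls in the class 300 – <350.
L = 300, CF = 71, f = 26, h = 50.
P75 = 300 + ((95.25 − 71)/26)·50 = 300 + 46.6346 = 346.635.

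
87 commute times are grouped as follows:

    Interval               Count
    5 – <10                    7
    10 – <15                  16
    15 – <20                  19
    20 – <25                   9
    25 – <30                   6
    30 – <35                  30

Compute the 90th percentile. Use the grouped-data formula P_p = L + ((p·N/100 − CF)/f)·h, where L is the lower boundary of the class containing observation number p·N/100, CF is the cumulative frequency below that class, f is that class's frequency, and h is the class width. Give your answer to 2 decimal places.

N = 87; target position k = 90/100 · 87 = 78.3.
Cumulative frequencies: 7, 23, 42, 51, 57, 87.
Observation 78.3 falls in the class 30 – <35.
L = 30, CF = 57, f = 30, h = 5.
P90 = 30 + ((78.3 − 57)/30)·5 = 30 + 3.55 = 33.55.

33.55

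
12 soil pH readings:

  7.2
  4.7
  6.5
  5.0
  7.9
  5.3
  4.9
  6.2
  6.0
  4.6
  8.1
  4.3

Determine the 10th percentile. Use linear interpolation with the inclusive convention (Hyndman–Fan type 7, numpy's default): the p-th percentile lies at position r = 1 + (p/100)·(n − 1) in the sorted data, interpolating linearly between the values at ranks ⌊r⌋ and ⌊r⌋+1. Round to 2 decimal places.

4.61

Sorted: 4.3, 4.6, 4.7, 4.9, 5.0, 5.3, 6.0, 6.2, 6.5, 7.2, 7.9, 8.1.
n = 12.
r = 1 + (10/100)·(12 − 1) = 1 + 1.1 = 2.1.
Rank 2 is 4.6 and rank 3 is 4.7.
Interpolate: 4.6 + 0.1·(4.7 − 4.6) = 4.6 + 0.1·0.1 = 4.61.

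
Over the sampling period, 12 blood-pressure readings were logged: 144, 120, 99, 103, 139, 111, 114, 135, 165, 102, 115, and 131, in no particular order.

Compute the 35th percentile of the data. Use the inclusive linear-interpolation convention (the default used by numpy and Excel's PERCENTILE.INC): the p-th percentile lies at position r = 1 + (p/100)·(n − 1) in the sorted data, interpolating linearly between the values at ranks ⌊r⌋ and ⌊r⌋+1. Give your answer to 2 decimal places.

113.55

Sorted: 99, 102, 103, 111, 114, 115, 120, 131, 135, 139, 144, 165.
n = 12.
r = 1 + (35/100)·(12 − 1) = 1 + 3.85 = 4.85.
Rank 4 is 111 and rank 5 is 114.
Interpolate: 111 + 0.85·(114 − 111) = 111 + 0.85·3 = 113.55.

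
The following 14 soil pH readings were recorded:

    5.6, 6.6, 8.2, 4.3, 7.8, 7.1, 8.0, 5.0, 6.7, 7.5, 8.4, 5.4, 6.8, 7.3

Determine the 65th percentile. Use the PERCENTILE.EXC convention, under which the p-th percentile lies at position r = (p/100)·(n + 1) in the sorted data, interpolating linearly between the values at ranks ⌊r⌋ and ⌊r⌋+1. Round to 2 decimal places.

Sorted: 4.3, 5.0, 5.4, 5.6, 6.6, 6.7, 6.8, 7.1, 7.3, 7.5, 7.8, 8.0, 8.2, 8.4.
n = 14.
r = (65/100)·(14 + 1) = 9.75.
Rank 9 is 7.3 and rank 10 is 7.5.
Interpolate: 7.3 + 0.75·(7.5 − 7.3) = 7.3 + 0.75·0.2 = 7.45.

7.45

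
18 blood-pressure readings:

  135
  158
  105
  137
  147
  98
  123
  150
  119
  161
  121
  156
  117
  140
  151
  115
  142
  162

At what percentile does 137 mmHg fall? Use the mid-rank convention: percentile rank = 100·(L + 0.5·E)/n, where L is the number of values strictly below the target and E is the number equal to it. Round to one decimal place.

47.2

Sorted: 98, 105, 115, 117, 119, 121, 123, 135, 137, 140, 142, 147, 150, 151, 156, 158, 161, 162.
Count below 137: L = 8; count equal: E = 1; n = 18.
Percentile rank = 100·(8 + 0.5·1)/18 = 100·8.5/18 = 47.22.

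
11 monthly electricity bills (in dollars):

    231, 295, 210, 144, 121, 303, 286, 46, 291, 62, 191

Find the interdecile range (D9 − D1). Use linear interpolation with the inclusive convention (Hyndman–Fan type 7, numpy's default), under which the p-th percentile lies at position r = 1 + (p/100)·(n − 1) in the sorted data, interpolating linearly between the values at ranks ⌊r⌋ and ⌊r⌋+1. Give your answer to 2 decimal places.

Sorted: 46, 62, 121, 144, 191, 210, 231, 286, 291, 295, 303.
n = 11.
P10: r = 2 (integer) → 62.
P90: r = 10 (integer) → 295.
Difference: 295 − 62 = 233.

233.00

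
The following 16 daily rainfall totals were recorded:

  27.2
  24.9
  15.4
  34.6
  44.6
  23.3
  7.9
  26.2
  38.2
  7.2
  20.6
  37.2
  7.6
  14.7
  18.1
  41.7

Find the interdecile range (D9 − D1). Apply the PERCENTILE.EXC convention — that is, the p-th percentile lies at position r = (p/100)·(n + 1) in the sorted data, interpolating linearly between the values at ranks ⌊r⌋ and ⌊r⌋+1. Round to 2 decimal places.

35.09

Sorted: 7.2, 7.6, 7.9, 14.7, 15.4, 18.1, 20.6, 23.3, 24.9, 26.2, 27.2, 34.6, 37.2, 38.2, 41.7, 44.6.
n = 16.
P10: r = 1.7; ranks 1–2 are 7.2, 7.6; interpolating gives 7.48.
P90: r = 15.3; ranks 15–16 are 41.7, 44.6; interpolating gives 42.57.
Difference: 42.57 − 7.48 = 35.09.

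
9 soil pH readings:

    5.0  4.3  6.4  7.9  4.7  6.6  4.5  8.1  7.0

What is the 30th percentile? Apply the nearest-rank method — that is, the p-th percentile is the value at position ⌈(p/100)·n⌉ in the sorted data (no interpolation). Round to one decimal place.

Sorted: 4.3, 4.5, 4.7, 5.0, 6.4, 6.6, 7.0, 7.9, 8.1.
n = 9.
Position = ⌈30/100 · 9⌉ = ⌈2.7⌉ = 3.
The value at rank 3 is 4.7.

4.7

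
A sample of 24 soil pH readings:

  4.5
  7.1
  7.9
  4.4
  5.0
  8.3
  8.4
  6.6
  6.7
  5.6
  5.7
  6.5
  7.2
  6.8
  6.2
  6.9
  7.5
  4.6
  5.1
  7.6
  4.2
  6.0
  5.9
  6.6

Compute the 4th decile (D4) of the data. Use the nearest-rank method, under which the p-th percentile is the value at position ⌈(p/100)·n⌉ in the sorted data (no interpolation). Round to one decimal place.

Sorted: 4.2, 4.4, 4.5, 4.6, 5.0, 5.1, 5.6, 5.7, 5.9, 6.0, 6.2, 6.5, 6.6, 6.6, 6.7, 6.8, 6.9, 7.1, 7.2, 7.5, 7.6, 7.9, 8.3, 8.4.
n = 24.
Position = ⌈40/100 · 24⌉ = ⌈9.6⌉ = 10.
The value at rank 10 is 6.0.

6.0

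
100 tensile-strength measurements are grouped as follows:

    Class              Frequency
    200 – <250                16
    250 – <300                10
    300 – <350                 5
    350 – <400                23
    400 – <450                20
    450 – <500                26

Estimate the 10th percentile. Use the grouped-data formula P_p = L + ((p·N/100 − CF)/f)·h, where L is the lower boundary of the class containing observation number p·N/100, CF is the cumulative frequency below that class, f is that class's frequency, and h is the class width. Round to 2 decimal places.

N = 100; target position k = 10/100 · 100 = 10.
Cumulative frequencies: 16, 26, 31, 54, 74, 100.
Observation 10 falls in the class 200 – <250.
L = 200, CF = 0, f = 16, h = 50.
P10 = 200 + ((10 − 0)/16)·50 = 200 + 31.25 = 231.25.

231.25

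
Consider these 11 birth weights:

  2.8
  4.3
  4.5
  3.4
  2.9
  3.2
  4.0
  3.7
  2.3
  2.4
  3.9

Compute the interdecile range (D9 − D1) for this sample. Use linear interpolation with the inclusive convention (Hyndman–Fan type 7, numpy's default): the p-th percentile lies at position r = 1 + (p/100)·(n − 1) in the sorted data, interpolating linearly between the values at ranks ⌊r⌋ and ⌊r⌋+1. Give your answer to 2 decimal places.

1.90

Sorted: 2.3, 2.4, 2.8, 2.9, 3.2, 3.4, 3.7, 3.9, 4.0, 4.3, 4.5.
n = 11.
P10: r = 2 (integer) → 2.4.
P90: r = 10 (integer) → 4.3.
Difference: 4.3 − 2.4 = 1.9.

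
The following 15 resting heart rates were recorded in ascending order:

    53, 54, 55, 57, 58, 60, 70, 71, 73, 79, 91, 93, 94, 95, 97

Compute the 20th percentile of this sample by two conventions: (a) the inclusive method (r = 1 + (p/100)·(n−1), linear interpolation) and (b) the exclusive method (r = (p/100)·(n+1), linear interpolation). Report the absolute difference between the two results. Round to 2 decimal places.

n = 15.
(a) r = 3.8; between ranks 3 (55) and 4 (57): 56.6.
(b) r = 3.2; between ranks 3 (55) and 4 (57): 55.4.
|56.6 − 55.4| = 1.2.

1.20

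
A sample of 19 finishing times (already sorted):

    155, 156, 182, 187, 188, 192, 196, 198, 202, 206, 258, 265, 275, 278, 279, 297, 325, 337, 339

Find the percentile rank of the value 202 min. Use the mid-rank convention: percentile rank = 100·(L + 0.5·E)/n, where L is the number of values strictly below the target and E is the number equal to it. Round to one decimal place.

Count below 202: L = 8; count equal: E = 1; n = 19.
Percentile rank = 100·(8 + 0.5·1)/19 = 100·8.5/19 = 44.74.

44.7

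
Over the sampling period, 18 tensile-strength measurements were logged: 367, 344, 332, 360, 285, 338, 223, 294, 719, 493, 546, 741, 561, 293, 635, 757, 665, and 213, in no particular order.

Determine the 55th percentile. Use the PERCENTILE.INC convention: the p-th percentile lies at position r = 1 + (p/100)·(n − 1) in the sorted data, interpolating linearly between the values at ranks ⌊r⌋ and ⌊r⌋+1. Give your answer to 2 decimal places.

411.10

Sorted: 213, 223, 285, 293, 294, 332, 338, 344, 360, 367, 493, 546, 561, 635, 665, 719, 741, 757.
n = 18.
r = 1 + (55/100)·(18 − 1) = 1 + 9.35 = 10.35.
Rank 10 is 367 and rank 11 is 493.
Interpolate: 367 + 0.35·(493 − 367) = 367 + 0.35·126 = 411.1.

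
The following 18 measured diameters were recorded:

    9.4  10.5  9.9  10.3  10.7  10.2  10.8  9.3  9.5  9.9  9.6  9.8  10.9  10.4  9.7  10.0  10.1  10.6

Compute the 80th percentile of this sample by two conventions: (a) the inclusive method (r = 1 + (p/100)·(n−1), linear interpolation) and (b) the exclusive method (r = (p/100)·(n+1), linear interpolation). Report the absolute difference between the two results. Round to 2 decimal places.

Sorted: 9.3, 9.4, 9.5, 9.6, 9.7, 9.8, 9.9, 9.9, 10.0, 10.1, 10.2, 10.3, 10.4, 10.5, 10.6, 10.7, 10.8, 10.9.
n = 18.
(a) r = 14.6; between ranks 14 (10.5) and 15 (10.6): 10.56.
(b) r = 15.2; between ranks 15 (10.6) and 16 (10.7): 10.62.
|10.56 − 10.62| = 0.06.

0.06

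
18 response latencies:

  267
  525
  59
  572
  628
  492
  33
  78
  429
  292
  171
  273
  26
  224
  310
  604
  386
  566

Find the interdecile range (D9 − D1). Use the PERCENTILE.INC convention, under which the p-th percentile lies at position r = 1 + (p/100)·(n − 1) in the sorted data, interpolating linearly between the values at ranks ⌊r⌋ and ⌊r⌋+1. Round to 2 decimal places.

Sorted: 26, 33, 59, 78, 171, 224, 267, 273, 292, 310, 386, 429, 492, 525, 566, 572, 604, 628.
n = 18.
P10: r = 2.7; ranks 2–3 are 33, 59; interpolating gives 51.2.
P90: r = 16.3; ranks 16–17 are 572, 604; interpolating gives 581.6.
Difference: 581.6 − 51.2 = 530.4.

530.40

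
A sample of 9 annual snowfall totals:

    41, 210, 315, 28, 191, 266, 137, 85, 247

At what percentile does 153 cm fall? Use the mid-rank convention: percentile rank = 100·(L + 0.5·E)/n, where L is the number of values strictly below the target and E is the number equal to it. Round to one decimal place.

Sorted: 28, 41, 85, 137, 191, 210, 247, 266, 315.
Count below 153: L = 4; count equal: E = 0; n = 9.
Percentile rank = 100·(4 + 0.5·0)/9 = 100·4/9 = 44.44.

44.4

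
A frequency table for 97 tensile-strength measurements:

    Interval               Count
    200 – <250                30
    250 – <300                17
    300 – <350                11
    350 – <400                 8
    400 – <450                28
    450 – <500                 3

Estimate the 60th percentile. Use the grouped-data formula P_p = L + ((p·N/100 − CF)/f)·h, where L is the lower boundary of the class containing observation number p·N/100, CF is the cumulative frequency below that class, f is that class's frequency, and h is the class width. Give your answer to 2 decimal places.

N = 97; target position k = 60/100 · 97 = 58.2.
Cumulative frequencies: 30, 47, 58, 66, 94, 97.
Observation 58.2 falls in the class 350 – <400.
L = 350, CF = 58, f = 8, h = 50.
P60 = 350 + ((58.2 − 58)/8)·50 = 350 + 1.25 = 351.25.

351.25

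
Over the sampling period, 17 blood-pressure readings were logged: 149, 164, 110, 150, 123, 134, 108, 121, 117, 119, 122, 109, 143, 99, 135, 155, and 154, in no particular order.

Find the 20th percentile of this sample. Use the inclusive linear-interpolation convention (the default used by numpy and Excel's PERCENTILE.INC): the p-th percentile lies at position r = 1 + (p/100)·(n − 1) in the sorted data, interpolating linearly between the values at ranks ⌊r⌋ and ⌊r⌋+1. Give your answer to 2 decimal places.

Sorted: 99, 108, 109, 110, 117, 119, 121, 122, 123, 134, 135, 143, 149, 150, 154, 155, 164.
n = 17.
r = 1 + (20/100)·(17 − 1) = 1 + 3.2 = 4.2.
Rank 4 is 110 and rank 5 is 117.
Interpolate: 110 + 0.2·(117 − 110) = 110 + 0.2·7 = 111.4.

111.40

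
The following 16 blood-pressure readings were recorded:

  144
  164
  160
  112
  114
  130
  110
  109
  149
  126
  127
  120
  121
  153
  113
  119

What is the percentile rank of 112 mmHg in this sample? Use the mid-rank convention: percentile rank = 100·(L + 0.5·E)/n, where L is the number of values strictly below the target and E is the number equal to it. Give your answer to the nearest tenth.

15.6

Sorted: 109, 110, 112, 113, 114, 119, 120, 121, 126, 127, 130, 144, 149, 153, 160, 164.
Count below 112: L = 2; count equal: E = 1; n = 16.
Percentile rank = 100·(2 + 0.5·1)/16 = 100·2.5/16 = 15.62.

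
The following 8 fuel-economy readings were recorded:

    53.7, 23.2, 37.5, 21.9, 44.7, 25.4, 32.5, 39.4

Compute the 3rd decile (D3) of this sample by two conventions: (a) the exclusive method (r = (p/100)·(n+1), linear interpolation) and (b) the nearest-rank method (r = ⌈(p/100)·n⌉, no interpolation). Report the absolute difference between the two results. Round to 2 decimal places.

Sorted: 21.9, 23.2, 25.4, 32.5, 37.5, 39.4, 44.7, 53.7.
n = 8.
(a) r = 2.7; between ranks 2 (23.2) and 3 (25.4): 24.74.
(b) the nearest-rank method: rank 3 → 25.4.
|24.74 − 25.4| = 0.66.

0.66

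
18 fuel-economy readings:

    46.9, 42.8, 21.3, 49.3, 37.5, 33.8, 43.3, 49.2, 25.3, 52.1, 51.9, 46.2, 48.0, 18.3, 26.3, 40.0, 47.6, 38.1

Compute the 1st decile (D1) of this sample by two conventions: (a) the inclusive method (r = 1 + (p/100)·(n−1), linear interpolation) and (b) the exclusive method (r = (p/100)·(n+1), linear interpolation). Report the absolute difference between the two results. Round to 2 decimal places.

3.10

Sorted: 18.3, 21.3, 25.3, 26.3, 33.8, 37.5, 38.1, 40.0, 42.8, 43.3, 46.2, 46.9, 47.6, 48.0, 49.2, 49.3, 51.9, 52.1.
n = 18.
(a) r = 2.7; between ranks 2 (21.3) and 3 (25.3): 24.1.
(b) r = 1.9; between ranks 1 (18.3) and 2 (21.3): 21.
|24.1 − 21| = 3.1.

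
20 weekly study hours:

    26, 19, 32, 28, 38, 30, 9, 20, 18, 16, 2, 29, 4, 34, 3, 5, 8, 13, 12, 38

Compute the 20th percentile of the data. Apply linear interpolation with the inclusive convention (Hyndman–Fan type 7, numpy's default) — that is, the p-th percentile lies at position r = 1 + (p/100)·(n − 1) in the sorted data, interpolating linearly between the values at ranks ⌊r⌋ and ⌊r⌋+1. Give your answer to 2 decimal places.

Sorted: 2, 3, 4, 5, 8, 9, 12, 13, 16, 18, 19, 20, 26, 28, 29, 30, 32, 34, 38, 38.
n = 20.
r = 1 + (20/100)·(20 − 1) = 1 + 3.8 = 4.8.
Rank 4 is 5 and rank 5 is 8.
Interpolate: 5 + 0.8·(8 − 5) = 5 + 0.8·3 = 7.4.

7.40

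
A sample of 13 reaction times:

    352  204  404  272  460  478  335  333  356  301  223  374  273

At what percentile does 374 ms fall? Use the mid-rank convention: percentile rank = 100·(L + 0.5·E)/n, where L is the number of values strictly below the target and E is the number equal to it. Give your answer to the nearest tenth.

Sorted: 204, 223, 272, 273, 301, 333, 335, 352, 356, 374, 404, 460, 478.
Count below 374: L = 9; count equal: E = 1; n = 13.
Percentile rank = 100·(9 + 0.5·1)/13 = 100·9.5/13 = 73.08.

73.1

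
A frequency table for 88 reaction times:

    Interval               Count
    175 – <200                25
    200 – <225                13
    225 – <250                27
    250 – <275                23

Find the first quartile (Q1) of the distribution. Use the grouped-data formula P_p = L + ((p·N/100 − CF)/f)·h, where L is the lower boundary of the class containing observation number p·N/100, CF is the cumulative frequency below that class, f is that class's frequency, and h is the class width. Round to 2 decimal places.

N = 88; target position k = 25/100 · 88 = 22.
Cumulative frequencies: 25, 38, 65, 88.
Observation 22 falls in the class 175 – <200.
L = 175, CF = 0, f = 25, h = 25.
P25 = 175 + ((22 − 0)/25)·25 = 175 + 22 = 197.

197.00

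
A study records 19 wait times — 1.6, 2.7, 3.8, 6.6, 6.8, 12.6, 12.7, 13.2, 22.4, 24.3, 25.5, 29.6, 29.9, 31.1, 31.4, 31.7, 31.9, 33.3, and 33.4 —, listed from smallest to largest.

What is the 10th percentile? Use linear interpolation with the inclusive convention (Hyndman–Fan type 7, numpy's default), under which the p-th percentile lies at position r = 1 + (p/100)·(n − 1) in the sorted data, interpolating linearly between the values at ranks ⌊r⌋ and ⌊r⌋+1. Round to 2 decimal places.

3.58

n = 19.
r = 1 + (10/100)·(19 − 1) = 1 + 1.8 = 2.8.
Rank 2 is 2.7 and rank 3 is 3.8.
Interpolate: 2.7 + 0.8·(3.8 − 2.7) = 2.7 + 0.8·1.1 = 3.58.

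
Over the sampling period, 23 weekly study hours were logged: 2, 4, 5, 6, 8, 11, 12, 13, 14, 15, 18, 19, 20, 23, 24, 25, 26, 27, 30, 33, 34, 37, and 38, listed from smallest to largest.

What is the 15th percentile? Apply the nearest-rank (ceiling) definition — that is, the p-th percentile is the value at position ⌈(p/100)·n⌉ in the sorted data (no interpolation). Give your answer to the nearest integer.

n = 23.
Position = ⌈15/100 · 23⌉ = ⌈3.45⌉ = 4.
The value at rank 4 is 6.

6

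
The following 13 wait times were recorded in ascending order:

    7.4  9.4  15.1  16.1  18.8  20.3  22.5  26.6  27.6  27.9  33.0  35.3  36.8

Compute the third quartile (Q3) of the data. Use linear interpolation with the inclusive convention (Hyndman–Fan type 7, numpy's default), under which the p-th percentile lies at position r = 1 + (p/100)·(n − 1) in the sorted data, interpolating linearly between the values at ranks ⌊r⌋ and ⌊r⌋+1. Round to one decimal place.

n = 13.
r = 1 + (75/100)·(13 − 1) = 1 + 9 = 10.
r is an integer, so P75 is the value at rank 10: 27.9.

27.9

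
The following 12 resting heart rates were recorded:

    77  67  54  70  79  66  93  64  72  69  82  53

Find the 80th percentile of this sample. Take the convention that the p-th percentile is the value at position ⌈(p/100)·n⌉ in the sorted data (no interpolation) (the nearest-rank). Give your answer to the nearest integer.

79

Sorted: 53, 54, 64, 66, 67, 69, 70, 72, 77, 79, 82, 93.
n = 12.
Position = ⌈80/100 · 12⌉ = ⌈9.6⌉ = 10.
The value at rank 10 is 79.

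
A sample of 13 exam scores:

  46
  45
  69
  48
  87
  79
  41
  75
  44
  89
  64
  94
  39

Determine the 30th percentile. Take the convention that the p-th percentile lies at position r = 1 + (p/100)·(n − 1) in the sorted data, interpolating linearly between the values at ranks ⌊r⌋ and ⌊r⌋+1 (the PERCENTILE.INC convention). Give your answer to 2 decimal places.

45.60

Sorted: 39, 41, 44, 45, 46, 48, 64, 69, 75, 79, 87, 89, 94.
n = 13.
r = 1 + (30/100)·(13 − 1) = 1 + 3.6 = 4.6.
Rank 4 is 45 and rank 5 is 46.
Interpolate: 45 + 0.6·(46 − 45) = 45 + 0.6·1 = 45.6.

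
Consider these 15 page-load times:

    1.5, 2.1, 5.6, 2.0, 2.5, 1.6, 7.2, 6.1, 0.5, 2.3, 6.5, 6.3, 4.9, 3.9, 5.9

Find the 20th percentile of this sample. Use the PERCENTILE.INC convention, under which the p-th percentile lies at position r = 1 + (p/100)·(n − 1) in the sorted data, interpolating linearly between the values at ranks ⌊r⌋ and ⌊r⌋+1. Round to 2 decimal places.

1.92

Sorted: 0.5, 1.5, 1.6, 2.0, 2.1, 2.3, 2.5, 3.9, 4.9, 5.6, 5.9, 6.1, 6.3, 6.5, 7.2.
n = 15.
r = 1 + (20/100)·(15 − 1) = 1 + 2.8 = 3.8.
Rank 3 is 1.6 and rank 4 is 2.0.
Interpolate: 1.6 + 0.8·(2.0 − 1.6) = 1.6 + 0.8·0.4 = 1.92.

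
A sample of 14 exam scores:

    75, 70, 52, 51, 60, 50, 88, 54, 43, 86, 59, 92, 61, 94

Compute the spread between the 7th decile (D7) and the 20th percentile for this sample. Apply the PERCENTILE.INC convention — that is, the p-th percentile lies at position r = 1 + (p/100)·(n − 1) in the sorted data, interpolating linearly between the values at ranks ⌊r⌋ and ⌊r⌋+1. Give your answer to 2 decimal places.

Sorted: 43, 50, 51, 52, 54, 59, 60, 61, 70, 75, 86, 88, 92, 94.
n = 14.
P20: r = 3.6; ranks 3–4 are 51, 52; interpolating gives 51.6.
P70: r = 10.1; ranks 10–11 are 75, 86; interpolating gives 76.1.
Difference: 76.1 − 51.6 = 24.5.

24.50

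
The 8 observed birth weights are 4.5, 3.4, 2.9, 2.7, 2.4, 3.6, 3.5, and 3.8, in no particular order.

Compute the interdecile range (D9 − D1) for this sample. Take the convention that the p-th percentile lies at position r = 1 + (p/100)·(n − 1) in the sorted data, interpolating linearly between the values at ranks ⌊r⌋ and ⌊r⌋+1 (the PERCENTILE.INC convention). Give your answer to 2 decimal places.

Sorted: 2.4, 2.7, 2.9, 3.4, 3.5, 3.6, 3.8, 4.5.
n = 8.
P10: r = 1.7; ranks 1–2 are 2.4, 2.7; interpolating gives 2.61.
P90: r = 7.3; ranks 7–8 are 3.8, 4.5; interpolating gives 4.01.
Difference: 4.01 − 2.61 = 1.4.

1.40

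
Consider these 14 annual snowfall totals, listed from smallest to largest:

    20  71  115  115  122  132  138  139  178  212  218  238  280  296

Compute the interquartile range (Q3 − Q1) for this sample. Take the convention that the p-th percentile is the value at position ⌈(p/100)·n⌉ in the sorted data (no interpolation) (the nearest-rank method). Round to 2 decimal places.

103.00

n = 14.
P25: rank ⌈25/100·14⌉ = 4 → 115.
P75: rank ⌈75/100·14⌉ = 11 → 218.
Difference: 218 − 115 = 103.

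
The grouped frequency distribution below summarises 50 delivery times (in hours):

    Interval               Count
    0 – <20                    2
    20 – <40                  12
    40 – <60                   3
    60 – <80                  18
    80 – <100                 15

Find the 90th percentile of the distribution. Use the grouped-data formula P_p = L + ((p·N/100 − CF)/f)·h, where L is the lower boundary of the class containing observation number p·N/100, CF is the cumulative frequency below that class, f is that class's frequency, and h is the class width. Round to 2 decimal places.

93.33

N = 50; target position k = 90/100 · 50 = 45.
Cumulative frequencies: 2, 14, 17, 35, 50.
Observation 45 falls in the class 80 – <100.
L = 80, CF = 35, f = 15, h = 20.
P90 = 80 + ((45 − 35)/15)·20 = 80 + 13.3333 = 93.3333.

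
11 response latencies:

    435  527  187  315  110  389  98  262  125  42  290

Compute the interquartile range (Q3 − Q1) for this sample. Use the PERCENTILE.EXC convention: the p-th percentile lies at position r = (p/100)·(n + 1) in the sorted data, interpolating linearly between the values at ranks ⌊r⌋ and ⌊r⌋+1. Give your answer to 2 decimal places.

279.00

Sorted: 42, 98, 110, 125, 187, 262, 290, 315, 389, 435, 527.
n = 11.
P25: r = 3 (integer) → 110.
P75: r = 9 (integer) → 389.
Difference: 389 − 110 = 279.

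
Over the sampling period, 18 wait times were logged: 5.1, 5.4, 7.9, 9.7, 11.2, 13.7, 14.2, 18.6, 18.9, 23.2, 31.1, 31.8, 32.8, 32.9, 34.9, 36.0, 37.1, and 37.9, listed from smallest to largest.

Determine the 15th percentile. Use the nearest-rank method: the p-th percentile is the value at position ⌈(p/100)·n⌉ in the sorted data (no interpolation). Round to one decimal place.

n = 18.
Position = ⌈15/100 · 18⌉ = ⌈2.7⌉ = 3.
The value at rank 3 is 7.9.

7.9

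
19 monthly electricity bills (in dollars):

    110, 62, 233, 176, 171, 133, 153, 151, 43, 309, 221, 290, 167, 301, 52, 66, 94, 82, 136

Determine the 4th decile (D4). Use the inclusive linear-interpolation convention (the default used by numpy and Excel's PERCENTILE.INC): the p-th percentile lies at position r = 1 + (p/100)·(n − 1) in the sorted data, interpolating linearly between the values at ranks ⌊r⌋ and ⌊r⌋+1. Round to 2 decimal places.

Sorted: 43, 52, 62, 66, 82, 94, 110, 133, 136, 151, 153, 167, 171, 176, 221, 233, 290, 301, 309.
n = 19.
r = 1 + (40/100)·(19 − 1) = 1 + 7.2 = 8.2.
Rank 8 is 133 and rank 9 is 136.
Interpolate: 133 + 0.2·(136 − 133) = 133 + 0.2·3 = 133.6.

133.60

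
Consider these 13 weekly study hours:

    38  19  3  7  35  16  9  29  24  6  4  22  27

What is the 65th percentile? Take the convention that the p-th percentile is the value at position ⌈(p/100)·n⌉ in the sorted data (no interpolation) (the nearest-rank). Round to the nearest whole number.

24

Sorted: 3, 4, 6, 7, 9, 16, 19, 22, 24, 27, 29, 35, 38.
n = 13.
Position = ⌈65/100 · 13⌉ = ⌈8.45⌉ = 9.
The value at rank 9 is 24.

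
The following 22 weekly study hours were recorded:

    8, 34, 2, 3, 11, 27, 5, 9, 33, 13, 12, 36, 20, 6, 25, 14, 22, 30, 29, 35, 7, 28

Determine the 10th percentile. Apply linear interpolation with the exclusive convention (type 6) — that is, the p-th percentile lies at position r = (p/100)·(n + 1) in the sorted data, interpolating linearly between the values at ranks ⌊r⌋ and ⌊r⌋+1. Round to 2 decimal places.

3.60

Sorted: 2, 3, 5, 6, 7, 8, 9, 11, 12, 13, 14, 20, 22, 25, 27, 28, 29, 30, 33, 34, 35, 36.
n = 22.
r = (10/100)·(22 + 1) = 2.3.
Rank 2 is 3 and rank 3 is 5.
Interpolate: 3 + 0.3·(5 − 3) = 3 + 0.3·2 = 3.6.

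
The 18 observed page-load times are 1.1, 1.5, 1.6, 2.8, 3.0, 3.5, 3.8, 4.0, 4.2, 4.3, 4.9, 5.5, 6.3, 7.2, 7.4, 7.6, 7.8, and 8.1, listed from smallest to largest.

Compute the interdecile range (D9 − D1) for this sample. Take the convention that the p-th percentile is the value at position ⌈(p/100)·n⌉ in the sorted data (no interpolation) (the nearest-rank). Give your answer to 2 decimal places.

6.30

n = 18.
P10: rank ⌈10/100·18⌉ = 2 → 1.5.
P90: rank ⌈90/100·18⌉ = 17 → 7.8.
Difference: 7.8 − 1.5 = 6.3.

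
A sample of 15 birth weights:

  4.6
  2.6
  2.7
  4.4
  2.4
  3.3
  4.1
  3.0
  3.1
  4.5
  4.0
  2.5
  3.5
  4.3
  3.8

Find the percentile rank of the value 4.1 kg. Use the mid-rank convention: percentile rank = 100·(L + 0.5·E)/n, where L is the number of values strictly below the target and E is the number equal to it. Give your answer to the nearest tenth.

70.0

Sorted: 2.4, 2.5, 2.6, 2.7, 3.0, 3.1, 3.3, 3.5, 3.8, 4.0, 4.1, 4.3, 4.4, 4.5, 4.6.
Count below 4.1: L = 10; count equal: E = 1; n = 15.
Percentile rank = 100·(10 + 0.5·1)/15 = 100·10.5/15 = 70.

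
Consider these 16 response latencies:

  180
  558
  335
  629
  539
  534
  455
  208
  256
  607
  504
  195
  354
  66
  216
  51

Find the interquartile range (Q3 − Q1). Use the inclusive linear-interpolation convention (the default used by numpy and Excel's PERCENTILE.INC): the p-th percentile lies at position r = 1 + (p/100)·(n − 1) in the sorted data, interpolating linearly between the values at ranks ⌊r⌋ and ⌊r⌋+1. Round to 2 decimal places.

Sorted: 51, 66, 180, 195, 208, 216, 256, 335, 354, 455, 504, 534, 539, 558, 607, 629.
n = 16.
P25: r = 4.75; ranks 4–5 are 195, 208; interpolating gives 204.75.
P75: r = 12.25; ranks 12–13 are 534, 539; interpolating gives 535.25.
Difference: 535.25 − 204.75 = 330.5.

330.50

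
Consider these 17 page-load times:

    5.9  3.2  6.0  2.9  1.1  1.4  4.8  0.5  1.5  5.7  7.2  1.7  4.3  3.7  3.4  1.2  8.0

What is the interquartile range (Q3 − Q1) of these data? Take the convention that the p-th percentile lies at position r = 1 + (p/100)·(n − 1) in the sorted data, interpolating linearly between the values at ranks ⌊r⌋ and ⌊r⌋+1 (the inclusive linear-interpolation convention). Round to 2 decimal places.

4.20

Sorted: 0.5, 1.1, 1.2, 1.4, 1.5, 1.7, 2.9, 3.2, 3.4, 3.7, 4.3, 4.8, 5.7, 5.9, 6.0, 7.2, 8.0.
n = 17.
P25: r = 5 (integer) → 1.5.
P75: r = 13 (integer) → 5.7.
Difference: 5.7 − 1.5 = 4.2.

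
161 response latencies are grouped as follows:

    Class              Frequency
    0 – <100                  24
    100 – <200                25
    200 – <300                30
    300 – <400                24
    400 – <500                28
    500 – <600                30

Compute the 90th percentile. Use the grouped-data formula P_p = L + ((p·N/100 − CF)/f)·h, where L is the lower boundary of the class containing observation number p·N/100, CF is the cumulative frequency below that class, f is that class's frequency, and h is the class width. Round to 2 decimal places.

N = 161; target position k = 90/100 · 161 = 144.9.
Cumulative frequencies: 24, 49, 79, 103, 131, 161.
Observation 144.9 falls in the class 500 – <600.
L = 500, CF = 131, f = 30, h = 100.
P90 = 500 + ((144.9 − 131)/30)·100 = 500 + 46.3333 = 546.333.

546.33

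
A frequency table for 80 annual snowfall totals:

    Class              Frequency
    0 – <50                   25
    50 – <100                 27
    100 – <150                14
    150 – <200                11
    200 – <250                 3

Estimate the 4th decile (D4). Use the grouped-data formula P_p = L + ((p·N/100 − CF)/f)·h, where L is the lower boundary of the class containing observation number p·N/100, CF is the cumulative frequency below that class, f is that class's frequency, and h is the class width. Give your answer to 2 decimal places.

N = 80; target position k = 40/100 · 80 = 32.
Cumulative frequencies: 25, 52, 66, 77, 80.
Observation 32 falls in the class 50 – <100.
L = 50, CF = 25, f = 27, h = 50.
P40 = 50 + ((32 − 25)/27)·50 = 50 + 12.963 = 62.963.

62.96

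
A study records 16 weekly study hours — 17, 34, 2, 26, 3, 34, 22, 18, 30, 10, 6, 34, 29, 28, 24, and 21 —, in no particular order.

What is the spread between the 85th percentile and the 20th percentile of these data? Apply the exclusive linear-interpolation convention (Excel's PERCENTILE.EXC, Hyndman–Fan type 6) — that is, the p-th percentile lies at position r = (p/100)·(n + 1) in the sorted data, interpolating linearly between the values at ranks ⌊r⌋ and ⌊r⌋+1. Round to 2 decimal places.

Sorted: 2, 3, 6, 10, 17, 18, 21, 22, 24, 26, 28, 29, 30, 34, 34, 34.
n = 16.
P20: r = 3.4; ranks 3–4 are 6, 10; interpolating gives 7.6.
P85: r = 14.45; ranks 14–15 are 34, 34; interpolating gives 34.
Difference: 34 − 7.6 = 26.4.

26.40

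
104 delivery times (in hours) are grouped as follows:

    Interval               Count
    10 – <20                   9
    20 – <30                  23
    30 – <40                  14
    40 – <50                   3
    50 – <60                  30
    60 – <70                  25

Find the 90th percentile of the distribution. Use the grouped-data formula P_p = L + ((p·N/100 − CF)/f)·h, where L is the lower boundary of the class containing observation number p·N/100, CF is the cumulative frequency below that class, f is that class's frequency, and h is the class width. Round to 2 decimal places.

N = 104; target position k = 90/100 · 104 = 93.6.
Cumulative frequencies: 9, 32, 46, 49, 79, 104.
Observation 93.6 falls in the class 60 – <70.
L = 60, CF = 79, f = 25, h = 10.
P90 = 60 + ((93.6 − 79)/25)·10 = 60 + 5.84 = 65.84.

65.84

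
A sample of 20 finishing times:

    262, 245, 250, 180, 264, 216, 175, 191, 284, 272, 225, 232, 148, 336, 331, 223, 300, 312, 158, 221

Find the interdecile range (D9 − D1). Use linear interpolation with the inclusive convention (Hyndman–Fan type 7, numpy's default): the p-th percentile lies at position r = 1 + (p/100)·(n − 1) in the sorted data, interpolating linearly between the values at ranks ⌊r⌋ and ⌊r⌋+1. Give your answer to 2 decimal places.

Sorted: 148, 158, 175, 180, 191, 216, 221, 223, 225, 232, 245, 250, 262, 264, 272, 284, 300, 312, 331, 336.
n = 20.
P10: r = 2.9; ranks 2–3 are 158, 175; interpolating gives 173.3.
P90: r = 18.1; ranks 18–19 are 312, 331; interpolating gives 313.9.
Difference: 313.9 − 173.3 = 140.6.

140.60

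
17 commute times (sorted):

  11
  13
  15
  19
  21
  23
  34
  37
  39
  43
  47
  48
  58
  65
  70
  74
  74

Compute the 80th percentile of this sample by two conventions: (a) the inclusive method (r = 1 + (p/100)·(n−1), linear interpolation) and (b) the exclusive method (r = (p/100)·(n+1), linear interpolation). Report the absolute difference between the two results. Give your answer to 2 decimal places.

n = 17.
(a) r = 13.8; between ranks 13 (58) and 14 (65): 63.6.
(b) r = 14.4; between ranks 14 (65) and 15 (70): 67.
|63.6 − 67| = 3.4.

3.40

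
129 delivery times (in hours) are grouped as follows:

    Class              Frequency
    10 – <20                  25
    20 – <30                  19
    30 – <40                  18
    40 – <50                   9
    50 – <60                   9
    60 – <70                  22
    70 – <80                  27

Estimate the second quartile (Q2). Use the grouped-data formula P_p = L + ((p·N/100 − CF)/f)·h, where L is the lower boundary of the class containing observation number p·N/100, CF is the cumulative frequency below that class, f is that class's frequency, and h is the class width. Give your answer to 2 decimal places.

42.78

N = 129; target position k = 50/100 · 129 = 64.5.
Cumulative frequencies: 25, 44, 62, 71, 80, 102, 129.
Observation 64.5 falls in the class 40 – <50.
L = 40, CF = 62, f = 9, h = 10.
P50 = 40 + ((64.5 − 62)/9)·10 = 40 + 2.77778 = 42.7778.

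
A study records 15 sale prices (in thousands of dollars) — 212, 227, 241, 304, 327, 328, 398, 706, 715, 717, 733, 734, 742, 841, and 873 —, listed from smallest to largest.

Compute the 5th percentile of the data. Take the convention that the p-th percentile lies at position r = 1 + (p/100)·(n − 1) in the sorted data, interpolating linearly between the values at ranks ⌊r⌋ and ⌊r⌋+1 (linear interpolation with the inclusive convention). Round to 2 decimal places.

222.50

n = 15.
r = 1 + (5/100)·(15 − 1) = 1 + 0.7 = 1.7.
Rank 1 is 212 and rank 2 is 227.
Interpolate: 212 + 0.7·(227 − 212) = 212 + 0.7·15 = 222.5.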